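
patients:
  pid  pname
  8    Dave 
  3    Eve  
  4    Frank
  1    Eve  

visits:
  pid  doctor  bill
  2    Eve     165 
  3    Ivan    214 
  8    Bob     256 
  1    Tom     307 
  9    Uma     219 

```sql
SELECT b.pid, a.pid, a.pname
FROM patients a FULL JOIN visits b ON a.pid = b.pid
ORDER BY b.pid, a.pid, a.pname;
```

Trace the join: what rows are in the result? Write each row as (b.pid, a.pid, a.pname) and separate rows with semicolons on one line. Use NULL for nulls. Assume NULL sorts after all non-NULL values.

FULL OUTER JOIN keeps every row from both sides; unmatched rows get NULL for the other side's columns.
Matching on a.pid = b.pid.
- a[0] pid=8 → 1 match(es) in b → 1 row(s).
- a[1] pid=3 → 1 match(es) in b → 1 row(s).
- a[2] pid=4 → no match; kept with NULLs on the b side.
- a[3] pid=1 → 1 match(es) in b → 1 row(s).
- 2 b row(s) had no a match → kept, a columns NULL.
After projecting and ordering:
b.pid | a.pid | a.pname
1 | 1 | Eve
2 | NULL | NULL
3 | 3 | Eve
8 | 8 | Dave
9 | NULL | NULL
NULL | 4 | Frank

(1, 1, Eve); (2, NULL, NULL); (3, 3, Eve); (8, 8, Dave); (9, NULL, NULL); (NULL, 4, Frank)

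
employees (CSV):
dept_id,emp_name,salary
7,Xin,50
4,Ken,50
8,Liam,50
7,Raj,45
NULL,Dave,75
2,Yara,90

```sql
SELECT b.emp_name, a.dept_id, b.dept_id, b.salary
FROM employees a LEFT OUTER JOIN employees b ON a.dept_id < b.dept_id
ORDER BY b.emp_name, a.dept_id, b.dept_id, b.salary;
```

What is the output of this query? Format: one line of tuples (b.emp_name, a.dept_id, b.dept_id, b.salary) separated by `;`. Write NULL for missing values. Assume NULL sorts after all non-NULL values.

(Ken, 2, 4, 50); (Liam, 2, 8, 50); (Liam, 4, 8, 50); (Liam, 7, 8, 50); (Liam, 7, 8, 50); (Raj, 2, 7, 45); (Raj, 4, 7, 45); (Xin, 2, 7, 50); (Xin, 4, 7, 50); (NULL, 8, NULL, NULL); (NULL, NULL, NULL, NULL)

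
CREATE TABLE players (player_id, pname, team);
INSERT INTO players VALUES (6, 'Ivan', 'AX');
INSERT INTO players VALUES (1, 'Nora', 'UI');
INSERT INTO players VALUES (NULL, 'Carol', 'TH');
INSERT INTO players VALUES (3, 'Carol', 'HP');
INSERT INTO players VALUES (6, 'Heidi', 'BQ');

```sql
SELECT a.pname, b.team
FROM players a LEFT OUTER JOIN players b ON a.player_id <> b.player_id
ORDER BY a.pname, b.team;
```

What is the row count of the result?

11

LEFT JOIN keeps every row from `players a`; unmatched rows get NULL for `players b`'s columns.
Matching on a.player_id <> b.player_id. A NULL in a compared column never satisfies the condition.
- a row (player_id=6): matches 2 b row(s) → 2 output row(s).
- a row (player_id=1): matches 3 b row(s) → 3 output row(s).
- a row (player_id=NULL): no match → kept, b columns NULL.
- a row (player_id=3): matches 3 b row(s) → 3 output row(s).
- a row (player_id=6): matches 2 b row(s) → 2 output row(s).
Total: 10 matched + 1 padded = 11 rows.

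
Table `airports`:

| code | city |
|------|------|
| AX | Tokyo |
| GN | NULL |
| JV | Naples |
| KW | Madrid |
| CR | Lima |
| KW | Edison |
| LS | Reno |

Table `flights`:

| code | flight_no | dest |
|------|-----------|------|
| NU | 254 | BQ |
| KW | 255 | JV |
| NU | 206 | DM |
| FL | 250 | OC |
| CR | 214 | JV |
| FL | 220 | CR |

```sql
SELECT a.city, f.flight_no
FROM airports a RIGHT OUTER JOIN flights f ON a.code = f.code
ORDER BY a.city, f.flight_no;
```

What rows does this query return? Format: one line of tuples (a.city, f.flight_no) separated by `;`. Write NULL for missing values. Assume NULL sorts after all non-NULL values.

RIGHT JOIN keeps every row from `flights`; unmatched rows get NULL for `airports`'s columns.
Matching on a.code = f.code.
Matched pairs: 3; unmatched f rows kept: 4.

(Edison, 255); (Lima, 214); (Madrid, 255); (NULL, 206); (NULL, 220); (NULL, 250); (NULL, 254)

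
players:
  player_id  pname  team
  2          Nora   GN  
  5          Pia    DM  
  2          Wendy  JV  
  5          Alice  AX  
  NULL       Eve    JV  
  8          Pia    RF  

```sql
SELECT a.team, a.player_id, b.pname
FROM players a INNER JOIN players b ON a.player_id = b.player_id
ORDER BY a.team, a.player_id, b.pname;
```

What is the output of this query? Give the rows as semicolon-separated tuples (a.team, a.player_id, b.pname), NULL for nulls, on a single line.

(AX, 5, Alice); (AX, 5, Pia); (DM, 5, Alice); (DM, 5, Pia); (GN, 2, Nora); (GN, 2, Wendy); (JV, 2, Nora); (JV, 2, Wendy); (RF, 8, Pia)

INNER JOIN keeps only pairs where the ON condition holds.
Matching on a.player_id = b.player_id. A NULL in a compared column never satisfies the condition.
Matched pairs: 9.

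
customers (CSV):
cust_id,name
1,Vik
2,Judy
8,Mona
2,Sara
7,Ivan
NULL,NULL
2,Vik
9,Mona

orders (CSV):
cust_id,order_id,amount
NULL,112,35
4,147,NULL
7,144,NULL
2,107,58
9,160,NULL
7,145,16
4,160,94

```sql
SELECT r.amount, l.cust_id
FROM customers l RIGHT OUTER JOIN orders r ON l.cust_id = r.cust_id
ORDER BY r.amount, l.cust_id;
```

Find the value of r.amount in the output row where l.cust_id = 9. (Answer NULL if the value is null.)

NULL

RIGHT JOIN keeps every row from `orders`; unmatched rows get NULL for `customers`'s columns.
Matching on l.cust_id = r.cust_id. A NULL in a compared column never satisfies the condition.
- l row (cust_id=1): no match.
- l row (cust_id=2): matches 1 r row(s) → 1 output row(s).
- l row (cust_id=8): no match.
- l row (cust_id=2): matches 1 r row(s) → 1 output row(s).
- l row (cust_id=7): matches 2 r row(s) → 2 output row(s).
- l row (cust_id=NULL): no match.
- l row (cust_id=2): matches 1 r row(s) → 1 output row(s).
- l row (cust_id=9): matches 1 r row(s) → 1 output row(s).
- 3 row(s) from r found no l partner → padded with NULL.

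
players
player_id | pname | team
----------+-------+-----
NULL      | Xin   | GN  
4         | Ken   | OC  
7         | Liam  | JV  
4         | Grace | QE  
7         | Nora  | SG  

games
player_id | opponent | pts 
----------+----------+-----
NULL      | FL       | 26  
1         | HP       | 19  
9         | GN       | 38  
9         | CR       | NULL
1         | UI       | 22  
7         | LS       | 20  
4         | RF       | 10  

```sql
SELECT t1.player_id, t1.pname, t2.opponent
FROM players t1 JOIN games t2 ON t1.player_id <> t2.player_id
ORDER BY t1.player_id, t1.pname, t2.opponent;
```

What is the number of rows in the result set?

20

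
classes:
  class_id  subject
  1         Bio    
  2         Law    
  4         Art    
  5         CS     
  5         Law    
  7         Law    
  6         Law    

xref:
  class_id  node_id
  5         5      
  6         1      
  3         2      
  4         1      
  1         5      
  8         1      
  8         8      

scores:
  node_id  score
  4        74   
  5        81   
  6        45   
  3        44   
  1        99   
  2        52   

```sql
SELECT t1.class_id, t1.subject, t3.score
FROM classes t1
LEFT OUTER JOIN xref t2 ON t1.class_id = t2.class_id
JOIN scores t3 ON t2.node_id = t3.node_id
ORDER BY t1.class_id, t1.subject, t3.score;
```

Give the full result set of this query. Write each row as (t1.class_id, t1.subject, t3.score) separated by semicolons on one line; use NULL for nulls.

(1, Bio, 81); (4, Art, 99); (5, CS, 81); (5, Law, 81); (6, Law, 99)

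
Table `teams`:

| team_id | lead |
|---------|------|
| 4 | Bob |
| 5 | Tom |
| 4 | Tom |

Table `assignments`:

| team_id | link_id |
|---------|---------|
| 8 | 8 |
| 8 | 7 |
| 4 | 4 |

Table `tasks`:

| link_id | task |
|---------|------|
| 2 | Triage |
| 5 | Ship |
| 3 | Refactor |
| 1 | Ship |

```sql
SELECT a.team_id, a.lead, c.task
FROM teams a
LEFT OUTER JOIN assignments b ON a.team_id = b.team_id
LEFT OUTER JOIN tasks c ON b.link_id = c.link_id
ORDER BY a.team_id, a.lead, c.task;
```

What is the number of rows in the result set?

3

Joins associate left-to-right: teams LEFT JOIN assignments on team_id gives 3 intermediate row(s).
Then LEFT JOIN `tasks c` on link_id: each of those 3 rows is kept; rows whose b.link_id has no match in c get NULL for c's columns.
Result: 3 row(s).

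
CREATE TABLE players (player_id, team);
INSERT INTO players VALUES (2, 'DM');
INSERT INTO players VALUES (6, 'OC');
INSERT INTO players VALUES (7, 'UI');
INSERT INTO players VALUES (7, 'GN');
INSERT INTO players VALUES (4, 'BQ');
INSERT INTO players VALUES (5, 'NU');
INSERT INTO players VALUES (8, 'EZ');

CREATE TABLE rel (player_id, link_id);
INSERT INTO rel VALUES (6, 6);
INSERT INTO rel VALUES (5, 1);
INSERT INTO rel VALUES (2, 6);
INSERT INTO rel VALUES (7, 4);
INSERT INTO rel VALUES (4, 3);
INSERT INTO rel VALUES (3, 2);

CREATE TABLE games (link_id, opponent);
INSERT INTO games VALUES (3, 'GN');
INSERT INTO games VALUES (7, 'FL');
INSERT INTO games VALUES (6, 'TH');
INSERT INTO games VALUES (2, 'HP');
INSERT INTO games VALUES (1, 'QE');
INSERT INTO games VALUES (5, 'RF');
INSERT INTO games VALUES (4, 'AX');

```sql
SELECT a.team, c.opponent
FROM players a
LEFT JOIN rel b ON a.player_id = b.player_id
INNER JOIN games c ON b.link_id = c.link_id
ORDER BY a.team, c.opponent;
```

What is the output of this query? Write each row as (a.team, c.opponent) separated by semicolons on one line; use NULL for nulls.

Joins associate left-to-right: players LEFT JOIN rel on player_id gives 7 intermediate row(s).
Then INNER JOIN `games c` on link_id: keep only rows whose b.link_id appears in c.

(BQ, GN); (DM, TH); (GN, AX); (NU, QE); (OC, TH); (UI, AX)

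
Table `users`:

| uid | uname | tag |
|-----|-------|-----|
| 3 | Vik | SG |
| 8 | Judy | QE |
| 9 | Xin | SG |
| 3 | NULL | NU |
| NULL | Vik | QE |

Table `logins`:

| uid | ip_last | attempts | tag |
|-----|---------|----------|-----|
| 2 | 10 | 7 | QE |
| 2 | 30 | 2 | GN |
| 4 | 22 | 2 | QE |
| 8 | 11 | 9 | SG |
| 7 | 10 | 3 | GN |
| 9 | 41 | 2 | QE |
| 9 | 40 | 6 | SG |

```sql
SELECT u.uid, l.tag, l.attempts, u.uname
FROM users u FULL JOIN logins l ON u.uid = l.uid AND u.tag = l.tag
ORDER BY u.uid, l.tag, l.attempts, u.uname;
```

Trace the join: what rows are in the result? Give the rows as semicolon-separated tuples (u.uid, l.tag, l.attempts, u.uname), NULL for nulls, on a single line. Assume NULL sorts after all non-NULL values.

(3, NULL, NULL, Vik); (3, NULL, NULL, NULL); (8, NULL, NULL, Judy); (9, SG, 6, Xin); (NULL, GN, 2, NULL); (NULL, GN, 3, NULL); (NULL, QE, 2, NULL); (NULL, QE, 2, NULL); (NULL, QE, 7, NULL); (NULL, SG, 9, NULL); (NULL, NULL, NULL, Vik)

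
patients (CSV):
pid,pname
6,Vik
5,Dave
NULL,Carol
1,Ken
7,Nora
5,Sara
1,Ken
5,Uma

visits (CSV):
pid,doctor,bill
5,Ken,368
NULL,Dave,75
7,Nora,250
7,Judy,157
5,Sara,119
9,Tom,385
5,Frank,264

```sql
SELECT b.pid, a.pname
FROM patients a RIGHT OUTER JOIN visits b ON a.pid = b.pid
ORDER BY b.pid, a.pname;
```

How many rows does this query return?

RIGHT JOIN keeps every row from `visits`; unmatched rows get NULL for `patients`'s columns.
Matching on a.pid = b.pid. A NULL in a compared column never satisfies the condition.
- a (pid=6) has no partner in b.
- a (pid=5) pairs with 3 row(s) of b.
- a (pid=NULL) has no partner in b.
- a (pid=1) has no partner in b.
- a (pid=7) pairs with 2 row(s) of b.
- a (pid=5) pairs with 3 row(s) of b.
- a (pid=1) has no partner in b.
- a (pid=5) pairs with 3 row(s) of b.
- plus 2 unmatched b row(s), each kept with NULL a columns.
Total: 11 matched + 2 padded = 13 rows.

13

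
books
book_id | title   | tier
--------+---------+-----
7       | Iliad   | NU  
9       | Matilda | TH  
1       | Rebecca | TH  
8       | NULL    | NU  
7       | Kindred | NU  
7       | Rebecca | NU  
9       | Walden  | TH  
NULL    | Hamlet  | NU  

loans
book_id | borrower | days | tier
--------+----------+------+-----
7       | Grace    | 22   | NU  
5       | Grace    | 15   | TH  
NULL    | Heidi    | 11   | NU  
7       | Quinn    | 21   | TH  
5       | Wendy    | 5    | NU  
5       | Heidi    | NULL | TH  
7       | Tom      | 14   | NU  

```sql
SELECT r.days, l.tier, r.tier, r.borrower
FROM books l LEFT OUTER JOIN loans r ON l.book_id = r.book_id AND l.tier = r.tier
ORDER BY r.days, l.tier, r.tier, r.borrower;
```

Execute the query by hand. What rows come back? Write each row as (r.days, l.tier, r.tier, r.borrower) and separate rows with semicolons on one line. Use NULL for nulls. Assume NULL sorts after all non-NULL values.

(14, NU, NU, Tom); (14, NU, NU, Tom); (14, NU, NU, Tom); (22, NU, NU, Grace); (22, NU, NU, Grace); (22, NU, NU, Grace); (NULL, NU, NULL, NULL); (NULL, NU, NULL, NULL); (NULL, TH, NULL, NULL); (NULL, TH, NULL, NULL); (NULL, TH, NULL, NULL)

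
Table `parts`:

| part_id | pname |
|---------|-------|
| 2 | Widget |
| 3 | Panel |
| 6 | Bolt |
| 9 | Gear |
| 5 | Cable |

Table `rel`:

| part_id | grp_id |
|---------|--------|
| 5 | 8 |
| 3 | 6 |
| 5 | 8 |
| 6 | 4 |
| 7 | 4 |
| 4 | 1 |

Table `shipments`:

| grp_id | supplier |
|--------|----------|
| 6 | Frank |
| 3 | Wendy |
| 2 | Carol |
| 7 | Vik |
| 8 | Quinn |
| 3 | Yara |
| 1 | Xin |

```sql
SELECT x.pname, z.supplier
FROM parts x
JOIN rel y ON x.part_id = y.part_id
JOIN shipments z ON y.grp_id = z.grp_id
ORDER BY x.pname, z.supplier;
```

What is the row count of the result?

3

Evaluate left to right. First `parts x INNER JOIN rel y` on part_id: 4 row(s).
Then INNER JOIN `shipments z` on grp_id: keep only rows whose y.grp_id appears in z.
Result: 3 row(s).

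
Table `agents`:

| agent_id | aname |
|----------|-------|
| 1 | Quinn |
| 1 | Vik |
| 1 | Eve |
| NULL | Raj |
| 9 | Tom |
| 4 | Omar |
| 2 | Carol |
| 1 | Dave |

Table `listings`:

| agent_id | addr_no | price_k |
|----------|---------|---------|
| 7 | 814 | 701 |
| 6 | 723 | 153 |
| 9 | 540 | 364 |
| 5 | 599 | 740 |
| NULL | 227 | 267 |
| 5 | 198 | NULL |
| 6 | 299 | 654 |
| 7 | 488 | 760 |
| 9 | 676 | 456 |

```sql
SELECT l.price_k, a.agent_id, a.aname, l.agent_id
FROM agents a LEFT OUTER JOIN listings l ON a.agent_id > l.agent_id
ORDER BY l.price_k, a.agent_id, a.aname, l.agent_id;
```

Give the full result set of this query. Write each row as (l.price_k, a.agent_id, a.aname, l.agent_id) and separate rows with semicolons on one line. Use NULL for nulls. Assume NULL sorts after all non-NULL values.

(153, 9, Tom, 6); (654, 9, Tom, 6); (701, 9, Tom, 7); (740, 9, Tom, 5); (760, 9, Tom, 7); (NULL, 1, Dave, NULL); (NULL, 1, Eve, NULL); (NULL, 1, Quinn, NULL); (NULL, 1, Vik, NULL); (NULL, 2, Carol, NULL); (NULL, 4, Omar, NULL); (NULL, 9, Tom, 5); (NULL, NULL, Raj, NULL)

LEFT JOIN keeps every row from `agents`; unmatched rows get NULL for `listings`'s columns.
Matching on a.agent_id > l.agent_id. A NULL in a compared column never satisfies the condition.
- a[0] agent_id=1 → no match; kept with NULLs on the l side.
- a[1] agent_id=1 → no match; kept with NULLs on the l side.
- a[2] agent_id=1 → no match; kept with NULLs on the l side.
- a[3] agent_id=NULL → no match; kept with NULLs on the l side.
- a[4] agent_id=9 → 6 match(es) in l → 6 row(s).
- a[5] agent_id=4 → no match; kept with NULLs on the l side.
- a[6] agent_id=2 → no match; kept with NULLs on the l side.
- a[7] agent_id=1 → no match; kept with NULLs on the l side.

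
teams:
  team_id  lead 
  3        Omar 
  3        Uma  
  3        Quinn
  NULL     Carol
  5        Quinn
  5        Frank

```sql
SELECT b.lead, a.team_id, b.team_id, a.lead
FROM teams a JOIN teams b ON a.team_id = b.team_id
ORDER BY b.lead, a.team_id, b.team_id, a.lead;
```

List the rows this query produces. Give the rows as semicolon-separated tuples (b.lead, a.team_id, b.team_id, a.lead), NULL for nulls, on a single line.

INNER JOIN keeps only pairs where the ON condition holds.
Matching on a.team_id = b.team_id. A NULL in a compared column never satisfies the condition.
Matched pairs: 13.

(Frank, 5, 5, Frank); (Frank, 5, 5, Quinn); (Omar, 3, 3, Omar); (Omar, 3, 3, Quinn); (Omar, 3, 3, Uma); (Quinn, 3, 3, Omar); (Quinn, 3, 3, Quinn); (Quinn, 3, 3, Uma); (Quinn, 5, 5, Frank); (Quinn, 5, 5, Quinn); (Uma, 3, 3, Omar); (Uma, 3, 3, Quinn); (Uma, 3, 3, Uma)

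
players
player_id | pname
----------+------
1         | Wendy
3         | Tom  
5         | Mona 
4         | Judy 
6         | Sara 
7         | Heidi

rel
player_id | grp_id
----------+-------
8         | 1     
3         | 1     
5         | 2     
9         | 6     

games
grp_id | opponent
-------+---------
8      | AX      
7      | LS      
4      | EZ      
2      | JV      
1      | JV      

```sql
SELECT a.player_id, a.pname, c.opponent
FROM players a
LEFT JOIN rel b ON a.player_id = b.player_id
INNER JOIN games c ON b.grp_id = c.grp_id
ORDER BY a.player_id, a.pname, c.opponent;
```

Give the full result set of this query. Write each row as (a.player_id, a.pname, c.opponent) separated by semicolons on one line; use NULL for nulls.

(3, Tom, JV); (5, Mona, JV)

Evaluate left to right. First `players a LEFT JOIN rel b` on player_id: 6 row(s).
Then INNER JOIN `games c` on grp_id: keep only rows whose b.grp_id appears in c.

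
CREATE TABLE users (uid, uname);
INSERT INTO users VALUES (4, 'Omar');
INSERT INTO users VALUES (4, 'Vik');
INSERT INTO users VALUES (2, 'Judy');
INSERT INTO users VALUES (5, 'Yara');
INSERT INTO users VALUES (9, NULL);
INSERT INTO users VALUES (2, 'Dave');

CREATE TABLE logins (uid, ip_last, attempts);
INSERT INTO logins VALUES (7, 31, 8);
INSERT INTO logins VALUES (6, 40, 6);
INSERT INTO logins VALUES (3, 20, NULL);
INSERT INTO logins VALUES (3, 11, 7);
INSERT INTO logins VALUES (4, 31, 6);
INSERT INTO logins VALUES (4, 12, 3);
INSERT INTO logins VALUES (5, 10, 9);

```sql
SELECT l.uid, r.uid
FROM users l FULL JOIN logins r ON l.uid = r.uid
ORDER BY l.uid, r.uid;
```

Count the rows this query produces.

FULL OUTER JOIN keeps every row from both sides; unmatched rows get NULL for the other side's columns.
Matching on l.uid = r.uid.
- l row (uid=4): matches 2 r row(s) → 2 output row(s).
- l row (uid=4): matches 2 r row(s) → 2 output row(s).
- l row (uid=2): no match → kept, r columns NULL.
- l row (uid=5): matches 1 r row(s) → 1 output row(s).
- l row (uid=9): no match → kept, r columns NULL.
- l row (uid=2): no match → kept, r columns NULL.
- plus 4 unmatched r row(s), each kept with NULL l columns.
Total: 5 matched + 7 padded = 12 rows.

12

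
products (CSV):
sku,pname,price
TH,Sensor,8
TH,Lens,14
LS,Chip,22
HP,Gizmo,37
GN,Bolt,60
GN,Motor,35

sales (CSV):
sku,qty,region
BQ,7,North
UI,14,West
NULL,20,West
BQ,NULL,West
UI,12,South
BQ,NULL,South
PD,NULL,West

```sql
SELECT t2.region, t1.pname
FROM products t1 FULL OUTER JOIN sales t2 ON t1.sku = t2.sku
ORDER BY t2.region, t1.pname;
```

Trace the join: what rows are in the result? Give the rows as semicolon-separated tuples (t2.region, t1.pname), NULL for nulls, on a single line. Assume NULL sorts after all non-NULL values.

FULL OUTER JOIN keeps every row from both sides; unmatched rows get NULL for the other side's columns.
Matching on t1.sku = t2.sku. A NULL in a compared column never satisfies the condition.
Matched pairs: 0; unmatched t1 rows kept: 6; unmatched t2 rows kept: 7.

(North, NULL); (South, NULL); (South, NULL); (West, NULL); (West, NULL); (West, NULL); (West, NULL); (NULL, Bolt); (NULL, Chip); (NULL, Gizmo); (NULL, Lens); (NULL, Motor); (NULL, Sensor)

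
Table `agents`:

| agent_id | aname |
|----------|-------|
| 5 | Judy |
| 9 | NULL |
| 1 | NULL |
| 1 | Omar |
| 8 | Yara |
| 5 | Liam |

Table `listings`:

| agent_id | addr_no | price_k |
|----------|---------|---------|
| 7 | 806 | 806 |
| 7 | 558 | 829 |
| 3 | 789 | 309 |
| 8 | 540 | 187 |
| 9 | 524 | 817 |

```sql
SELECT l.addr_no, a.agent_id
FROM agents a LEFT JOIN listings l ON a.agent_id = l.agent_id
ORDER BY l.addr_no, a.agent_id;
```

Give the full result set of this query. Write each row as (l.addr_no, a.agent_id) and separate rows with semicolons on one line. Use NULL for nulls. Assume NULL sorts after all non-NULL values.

(524, 9); (540, 8); (NULL, 1); (NULL, 1); (NULL, 5); (NULL, 5)

LEFT JOIN keeps every row from `agents`; unmatched rows get NULL for `listings`'s columns.
Matching on a.agent_id = l.agent_id.
- a row (agent_id=5): no match → kept, l columns NULL.
- a row (agent_id=9): matches 1 l row(s) → 1 output row(s).
- a row (agent_id=1): no match → kept, l columns NULL.
- a row (agent_id=1): no match → kept, l columns NULL.
- a row (agent_id=8): matches 1 l row(s) → 1 output row(s).
- a row (agent_id=5): no match → kept, l columns NULL.
After projecting and ordering:
l.addr_no | a.agent_id
524 | 9
540 | 8
NULL | 1
NULL | 1
NULL | 5
NULL | 5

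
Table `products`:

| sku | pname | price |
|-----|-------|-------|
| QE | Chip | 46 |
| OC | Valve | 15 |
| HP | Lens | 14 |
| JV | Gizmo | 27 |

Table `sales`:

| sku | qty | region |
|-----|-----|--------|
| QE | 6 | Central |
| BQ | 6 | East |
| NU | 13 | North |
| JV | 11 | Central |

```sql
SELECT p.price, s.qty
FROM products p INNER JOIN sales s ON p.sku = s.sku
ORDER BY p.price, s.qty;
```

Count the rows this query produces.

2

INNER JOIN keeps only pairs where the ON condition holds.
Matching on p.sku = s.sku.
- p[0] sku=QE → 1 match(es) in s → 1 row(s).
- p[1] sku=OC → no match; dropped.
- p[2] sku=HP → no match; dropped.
- p[3] sku=JV → 1 match(es) in s → 1 row(s).
Total: 2 rows.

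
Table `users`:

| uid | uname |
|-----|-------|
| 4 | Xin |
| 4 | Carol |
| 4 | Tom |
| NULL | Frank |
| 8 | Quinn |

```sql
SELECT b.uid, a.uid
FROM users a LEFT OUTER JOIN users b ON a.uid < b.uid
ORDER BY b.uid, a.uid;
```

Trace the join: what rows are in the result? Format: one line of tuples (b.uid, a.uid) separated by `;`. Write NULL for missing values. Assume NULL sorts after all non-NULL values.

LEFT JOIN keeps every row from `users a`; unmatched rows get NULL for `users b`'s columns.
Matching on a.uid < b.uid. A NULL in a compared column never satisfies the condition.
- a row (uid=4): matches 1 b row(s) → 1 output row(s).
- a row (uid=4): matches 1 b row(s) → 1 output row(s).
- a row (uid=4): matches 1 b row(s) → 1 output row(s).
- a row (uid=NULL): no match → kept, b columns NULL.
- a row (uid=8): no match → kept, b columns NULL.
After projecting and ordering:
b.uid | a.uid
8 | 4
8 | 4
8 | 4
NULL | 8
NULL | NULL

(8, 4); (8, 4); (8, 4); (NULL, 8); (NULL, NULL)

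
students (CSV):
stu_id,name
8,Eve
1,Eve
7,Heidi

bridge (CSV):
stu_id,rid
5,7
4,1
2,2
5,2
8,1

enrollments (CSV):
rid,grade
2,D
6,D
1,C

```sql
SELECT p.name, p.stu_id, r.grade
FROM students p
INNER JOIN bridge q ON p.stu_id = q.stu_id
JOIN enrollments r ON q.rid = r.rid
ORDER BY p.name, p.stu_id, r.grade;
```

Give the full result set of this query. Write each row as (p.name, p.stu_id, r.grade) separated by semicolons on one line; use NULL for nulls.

(Eve, 8, C)

Step 1 — p INNER JOIN q on stu_id → 1 row(s).
Then INNER JOIN `enrollments r` on rid: keep only rows whose q.rid appears in r.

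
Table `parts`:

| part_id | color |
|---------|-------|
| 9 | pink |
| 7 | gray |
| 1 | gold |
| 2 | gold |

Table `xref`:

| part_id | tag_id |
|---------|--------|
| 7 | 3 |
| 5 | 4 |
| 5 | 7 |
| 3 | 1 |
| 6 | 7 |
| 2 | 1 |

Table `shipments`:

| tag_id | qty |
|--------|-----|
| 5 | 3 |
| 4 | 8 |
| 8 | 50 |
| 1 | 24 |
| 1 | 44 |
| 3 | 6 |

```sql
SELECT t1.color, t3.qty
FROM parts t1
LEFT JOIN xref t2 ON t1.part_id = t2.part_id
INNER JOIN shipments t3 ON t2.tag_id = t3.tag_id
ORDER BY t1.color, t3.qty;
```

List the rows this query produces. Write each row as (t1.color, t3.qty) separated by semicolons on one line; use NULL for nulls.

(gold, 24); (gold, 44); (gray, 6)

Step 1 — t1 LEFT JOIN t2 on part_id → 4 row(s).
Then INNER JOIN `shipments t3` on tag_id: keep only rows whose t2.tag_id appears in t3.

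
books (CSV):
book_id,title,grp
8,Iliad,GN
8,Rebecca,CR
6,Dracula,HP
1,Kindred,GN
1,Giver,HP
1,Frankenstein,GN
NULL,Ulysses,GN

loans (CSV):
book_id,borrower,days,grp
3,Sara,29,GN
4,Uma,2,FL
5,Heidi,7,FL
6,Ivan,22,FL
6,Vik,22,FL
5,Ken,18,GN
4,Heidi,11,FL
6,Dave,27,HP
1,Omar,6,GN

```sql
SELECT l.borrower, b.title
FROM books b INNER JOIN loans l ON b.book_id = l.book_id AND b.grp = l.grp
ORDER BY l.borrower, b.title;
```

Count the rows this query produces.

3

INNER JOIN keeps only pairs where the ON condition holds.
Matching on b.book_id = l.book_id AND b.grp = l.grp. A NULL in a compared column never satisfies the condition.
- b row (book_id=8, grp=GN): no match → dropped.
- b row (book_id=8, grp=CR): no match → dropped.
- b row (book_id=6, grp=HP): matches 1 l row(s) → 1 output row(s).
- b row (book_id=1, grp=GN): matches 1 l row(s) → 1 output row(s).
- b row (book_id=1, grp=HP): no match → dropped.
- b row (book_id=1, grp=GN): matches 1 l row(s) → 1 output row(s).
- b row (book_id=NULL, grp=GN): no match → dropped.
Total: 3 rows.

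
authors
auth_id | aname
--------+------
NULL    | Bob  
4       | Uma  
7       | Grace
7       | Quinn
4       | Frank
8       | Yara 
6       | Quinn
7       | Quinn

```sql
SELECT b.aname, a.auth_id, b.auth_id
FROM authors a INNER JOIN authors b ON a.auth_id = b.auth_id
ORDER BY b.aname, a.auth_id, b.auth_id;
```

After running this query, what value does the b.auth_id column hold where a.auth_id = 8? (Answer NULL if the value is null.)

INNER JOIN keeps only pairs where the ON condition holds.
Matching on a.auth_id = b.auth_id. A NULL in a compared column never satisfies the condition.
- auth_id=NULL: no matching b row, dropped.
- auth_id=4: 2 matching b row(s), so 2 row(s) emitted.
- auth_id=7: 3 matching b row(s), so 3 row(s) emitted.
- auth_id=7: 3 matching b row(s), so 3 row(s) emitted.
- auth_id=4: 2 matching b row(s), so 2 row(s) emitted.
- auth_id=8: 1 matching b row(s), so 1 row(s) emitted.
- auth_id=6: 1 matching b row(s), so 1 row(s) emitted.
- auth_id=7: 3 matching b row(s), so 3 row(s) emitted.

8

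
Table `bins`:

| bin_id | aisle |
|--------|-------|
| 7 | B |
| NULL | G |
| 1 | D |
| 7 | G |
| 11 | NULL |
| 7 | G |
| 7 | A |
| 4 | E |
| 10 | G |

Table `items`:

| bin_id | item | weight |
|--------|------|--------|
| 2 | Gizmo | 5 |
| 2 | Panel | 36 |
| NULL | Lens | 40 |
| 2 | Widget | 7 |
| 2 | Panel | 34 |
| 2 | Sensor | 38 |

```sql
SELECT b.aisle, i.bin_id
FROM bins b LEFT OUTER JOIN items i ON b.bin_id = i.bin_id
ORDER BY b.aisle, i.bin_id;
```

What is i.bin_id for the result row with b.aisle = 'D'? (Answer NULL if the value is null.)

LEFT JOIN keeps every row from `bins`; unmatched rows get NULL for `items`'s columns.
Matching on b.bin_id = i.bin_id. A NULL in a compared column never satisfies the condition.
Matched pairs: 0; unmatched b rows kept: 9.

NULL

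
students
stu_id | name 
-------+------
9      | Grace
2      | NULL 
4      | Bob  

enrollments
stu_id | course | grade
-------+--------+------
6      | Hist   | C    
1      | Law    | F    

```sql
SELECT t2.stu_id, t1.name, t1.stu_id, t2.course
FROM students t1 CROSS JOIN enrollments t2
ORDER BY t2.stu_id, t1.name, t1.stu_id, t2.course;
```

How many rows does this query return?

6

CROSS JOIN pairs every row of `students` with every row of `enrollments`: 3 × 2 = 6 rows.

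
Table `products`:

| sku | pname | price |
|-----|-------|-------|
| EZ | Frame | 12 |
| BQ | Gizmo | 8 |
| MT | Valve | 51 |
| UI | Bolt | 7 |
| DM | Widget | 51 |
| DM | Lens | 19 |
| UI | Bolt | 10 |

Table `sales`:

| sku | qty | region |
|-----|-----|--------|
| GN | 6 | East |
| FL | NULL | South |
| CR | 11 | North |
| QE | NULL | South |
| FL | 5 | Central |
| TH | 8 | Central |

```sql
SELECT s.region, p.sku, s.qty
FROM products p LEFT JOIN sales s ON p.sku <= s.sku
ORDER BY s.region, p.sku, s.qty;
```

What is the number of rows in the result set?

25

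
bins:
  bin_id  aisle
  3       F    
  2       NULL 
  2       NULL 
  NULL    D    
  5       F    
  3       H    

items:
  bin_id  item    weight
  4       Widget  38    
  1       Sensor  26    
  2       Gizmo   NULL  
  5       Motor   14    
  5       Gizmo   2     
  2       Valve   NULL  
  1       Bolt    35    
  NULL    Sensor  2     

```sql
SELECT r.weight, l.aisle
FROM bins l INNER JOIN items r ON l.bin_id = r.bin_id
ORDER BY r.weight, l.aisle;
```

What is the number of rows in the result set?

6

INNER JOIN keeps only pairs where the ON condition holds.
Matching on l.bin_id = r.bin_id. A NULL in a compared column never satisfies the condition.
- l (bin_id=3) has no partner → excluded.
- l (bin_id=2) pairs with 2 row(s) of r.
- l (bin_id=2) pairs with 2 row(s) of r.
- l (bin_id=NULL) has no partner → excluded.
- l (bin_id=5) pairs with 2 row(s) of r.
- l (bin_id=3) has no partner → excluded.
Total: 6 rows.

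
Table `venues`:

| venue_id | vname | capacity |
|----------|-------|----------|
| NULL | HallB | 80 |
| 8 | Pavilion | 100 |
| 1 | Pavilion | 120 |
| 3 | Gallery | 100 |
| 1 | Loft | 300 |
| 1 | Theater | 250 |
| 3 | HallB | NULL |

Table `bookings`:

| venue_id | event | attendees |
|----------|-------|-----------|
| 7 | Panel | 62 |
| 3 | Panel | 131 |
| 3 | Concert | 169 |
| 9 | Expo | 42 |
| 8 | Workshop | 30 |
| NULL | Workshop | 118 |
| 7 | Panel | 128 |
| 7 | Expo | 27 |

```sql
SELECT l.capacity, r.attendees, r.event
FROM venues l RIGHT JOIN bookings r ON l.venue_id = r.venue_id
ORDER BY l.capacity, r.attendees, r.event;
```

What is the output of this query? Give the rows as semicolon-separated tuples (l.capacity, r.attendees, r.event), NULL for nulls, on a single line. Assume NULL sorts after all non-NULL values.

(100, 30, Workshop); (100, 131, Panel); (100, 169, Concert); (NULL, 27, Expo); (NULL, 42, Expo); (NULL, 62, Panel); (NULL, 118, Workshop); (NULL, 128, Panel); (NULL, 131, Panel); (NULL, 169, Concert)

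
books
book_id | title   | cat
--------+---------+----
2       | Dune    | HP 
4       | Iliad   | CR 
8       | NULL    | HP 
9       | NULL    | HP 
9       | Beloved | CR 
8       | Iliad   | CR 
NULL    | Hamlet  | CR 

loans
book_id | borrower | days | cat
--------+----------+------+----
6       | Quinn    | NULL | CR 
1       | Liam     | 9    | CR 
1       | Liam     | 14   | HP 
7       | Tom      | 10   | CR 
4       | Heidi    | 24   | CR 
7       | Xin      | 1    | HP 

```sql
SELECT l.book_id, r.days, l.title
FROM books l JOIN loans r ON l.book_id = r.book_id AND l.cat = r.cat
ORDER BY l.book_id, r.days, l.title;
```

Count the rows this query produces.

1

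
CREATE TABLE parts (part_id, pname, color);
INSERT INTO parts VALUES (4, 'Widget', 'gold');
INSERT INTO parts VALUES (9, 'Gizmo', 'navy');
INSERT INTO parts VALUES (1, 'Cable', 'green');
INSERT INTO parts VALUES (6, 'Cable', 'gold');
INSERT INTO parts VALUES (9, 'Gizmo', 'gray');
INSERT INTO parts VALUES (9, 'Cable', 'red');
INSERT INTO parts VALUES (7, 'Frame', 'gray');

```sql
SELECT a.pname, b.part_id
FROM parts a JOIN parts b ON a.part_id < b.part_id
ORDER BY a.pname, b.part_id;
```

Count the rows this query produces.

18

INNER JOIN keeps only pairs where the ON condition holds.
Matching on a.part_id < b.part_id.
Matched pairs: 18.
Total: 18 rows.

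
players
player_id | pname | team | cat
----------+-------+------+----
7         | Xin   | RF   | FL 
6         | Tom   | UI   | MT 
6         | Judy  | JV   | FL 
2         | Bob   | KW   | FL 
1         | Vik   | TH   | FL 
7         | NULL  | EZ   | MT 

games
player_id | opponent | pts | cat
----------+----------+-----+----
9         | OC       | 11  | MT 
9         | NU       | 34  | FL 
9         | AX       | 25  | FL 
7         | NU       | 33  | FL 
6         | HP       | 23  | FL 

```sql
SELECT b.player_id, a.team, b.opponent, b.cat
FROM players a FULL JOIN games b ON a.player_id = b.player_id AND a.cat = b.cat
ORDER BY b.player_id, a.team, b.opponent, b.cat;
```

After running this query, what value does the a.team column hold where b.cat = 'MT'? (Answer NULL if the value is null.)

FULL OUTER JOIN keeps every row from both sides; unmatched rows get NULL for the other side's columns.
Matching on a.player_id = b.player_id AND a.cat = b.cat.
- a row (player_id=7, cat=FL): matches 1 b row(s) → 1 output row(s).
- a row (player_id=6, cat=MT): no match → kept, b columns NULL.
- a row (player_id=6, cat=FL): matches 1 b row(s) → 1 output row(s).
- a row (player_id=2, cat=FL): no match → kept, b columns NULL.
- a row (player_id=1, cat=FL): no match → kept, b columns NULL.
- a row (player_id=7, cat=MT): no match → kept, b columns NULL.
- 3 row(s) from b found no a partner → padded with NULL.

NULL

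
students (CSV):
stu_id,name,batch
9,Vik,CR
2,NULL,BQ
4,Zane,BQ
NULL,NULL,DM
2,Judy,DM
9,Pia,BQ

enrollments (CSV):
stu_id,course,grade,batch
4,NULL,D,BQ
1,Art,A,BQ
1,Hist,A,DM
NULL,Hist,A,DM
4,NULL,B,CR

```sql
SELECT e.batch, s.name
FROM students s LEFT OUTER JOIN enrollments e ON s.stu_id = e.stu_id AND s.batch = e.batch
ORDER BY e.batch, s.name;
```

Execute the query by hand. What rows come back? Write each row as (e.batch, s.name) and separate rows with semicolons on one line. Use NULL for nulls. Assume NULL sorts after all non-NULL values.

(BQ, Zane); (NULL, Judy); (NULL, Pia); (NULL, Vik); (NULL, NULL); (NULL, NULL)

LEFT JOIN keeps every row from `students`; unmatched rows get NULL for `enrollments`'s columns.
Matching on s.stu_id = e.stu_id AND s.batch = e.batch. A NULL in a compared column never satisfies the condition.
- stu_id=9, batch=CR: no e row matches, row kept with e columns NULL.
- stu_id=2, batch=BQ: no e row matches, row kept with e columns NULL.
- stu_id=4, batch=BQ: 1 matching e row(s), so 1 row(s) emitted.
- stu_id=NULL, batch=DM: no e row matches, row kept with e columns NULL.
- stu_id=2, batch=DM: no e row matches, row kept with e columns NULL.
- stu_id=9, batch=BQ: no e row matches, row kept with e columns NULL.
After projecting and ordering:
e.batch | s.name
BQ | Zane
NULL | Judy
NULL | Pia
NULL | Vik
NULL | NULL
NULL | NULL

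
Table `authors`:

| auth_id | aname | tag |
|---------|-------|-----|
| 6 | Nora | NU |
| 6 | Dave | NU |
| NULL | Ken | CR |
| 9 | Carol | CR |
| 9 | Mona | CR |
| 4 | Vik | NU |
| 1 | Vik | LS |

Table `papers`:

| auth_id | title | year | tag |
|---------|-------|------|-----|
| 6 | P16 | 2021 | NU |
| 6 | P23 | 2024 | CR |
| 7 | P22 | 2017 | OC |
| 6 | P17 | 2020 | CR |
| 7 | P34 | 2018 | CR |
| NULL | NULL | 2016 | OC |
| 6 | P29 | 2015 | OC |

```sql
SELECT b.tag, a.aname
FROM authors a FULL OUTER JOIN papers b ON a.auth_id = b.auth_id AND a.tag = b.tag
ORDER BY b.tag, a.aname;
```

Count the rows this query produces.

13

FULL OUTER JOIN keeps every row from both sides; unmatched rows get NULL for the other side's columns.
Matching on a.auth_id = b.auth_id AND a.tag = b.tag. A NULL in a compared column never satisfies the condition.
- a[0] auth_id=6, tag=NU → 1 match(es) in b → 1 row(s).
- a[1] auth_id=6, tag=NU → 1 match(es) in b → 1 row(s).
- a[2] auth_id=NULL, tag=CR → no match; kept with NULLs on the b side.
- a[3] auth_id=9, tag=CR → no match; kept with NULLs on the b side.
- a[4] auth_id=9, tag=CR → no match; kept with NULLs on the b side.
- a[5] auth_id=4, tag=NU → no match; kept with NULLs on the b side.
- a[6] auth_id=1, tag=LS → no match; kept with NULLs on the b side.
- 6 row(s) from b found no a partner → padded with NULL.
Total: 2 matched + 11 padded = 13 rows.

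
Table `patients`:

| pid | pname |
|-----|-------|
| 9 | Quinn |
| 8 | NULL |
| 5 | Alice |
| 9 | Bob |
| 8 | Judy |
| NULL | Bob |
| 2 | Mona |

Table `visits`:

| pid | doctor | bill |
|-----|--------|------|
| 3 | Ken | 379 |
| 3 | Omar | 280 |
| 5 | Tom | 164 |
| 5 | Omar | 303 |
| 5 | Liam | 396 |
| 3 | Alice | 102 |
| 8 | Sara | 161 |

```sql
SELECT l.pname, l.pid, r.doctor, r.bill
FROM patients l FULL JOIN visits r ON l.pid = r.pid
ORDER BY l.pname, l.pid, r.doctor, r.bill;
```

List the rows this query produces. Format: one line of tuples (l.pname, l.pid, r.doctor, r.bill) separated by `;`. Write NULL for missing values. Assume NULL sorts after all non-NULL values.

(Alice, 5, Liam, 396); (Alice, 5, Omar, 303); (Alice, 5, Tom, 164); (Bob, 9, NULL, NULL); (Bob, NULL, NULL, NULL); (Judy, 8, Sara, 161); (Mona, 2, NULL, NULL); (Quinn, 9, NULL, NULL); (NULL, 8, Sara, 161); (NULL, NULL, Alice, 102); (NULL, NULL, Ken, 379); (NULL, NULL, Omar, 280)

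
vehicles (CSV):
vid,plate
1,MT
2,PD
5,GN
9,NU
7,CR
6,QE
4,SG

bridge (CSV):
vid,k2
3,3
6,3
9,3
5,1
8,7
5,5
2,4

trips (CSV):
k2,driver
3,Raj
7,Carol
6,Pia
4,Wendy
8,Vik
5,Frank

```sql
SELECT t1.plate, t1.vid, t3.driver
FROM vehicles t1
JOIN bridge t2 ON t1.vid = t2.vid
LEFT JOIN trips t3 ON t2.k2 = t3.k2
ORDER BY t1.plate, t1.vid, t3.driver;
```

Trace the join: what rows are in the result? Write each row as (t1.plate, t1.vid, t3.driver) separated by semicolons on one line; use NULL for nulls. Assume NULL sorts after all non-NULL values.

Step 1 — t1 INNER JOIN t2 on vid → 5 row(s).
Then LEFT JOIN `trips t3` on k2: each of those 5 rows is kept; rows whose t2.k2 has no match in t3 get NULL for t3's columns.

(GN, 5, Frank); (GN, 5, NULL); (NU, 9, Raj); (PD, 2, Wendy); (QE, 6, Raj)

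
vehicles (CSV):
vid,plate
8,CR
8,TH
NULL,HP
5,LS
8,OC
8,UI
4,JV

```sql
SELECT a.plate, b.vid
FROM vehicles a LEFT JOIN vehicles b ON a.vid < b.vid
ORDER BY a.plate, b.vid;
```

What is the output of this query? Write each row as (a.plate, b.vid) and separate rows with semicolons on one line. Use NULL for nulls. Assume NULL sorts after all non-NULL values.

(CR, NULL); (HP, NULL); (JV, 5); (JV, 8); (JV, 8); (JV, 8); (JV, 8); (LS, 8); (LS, 8); (LS, 8); (LS, 8); (OC, NULL); (TH, NULL); (UI, NULL)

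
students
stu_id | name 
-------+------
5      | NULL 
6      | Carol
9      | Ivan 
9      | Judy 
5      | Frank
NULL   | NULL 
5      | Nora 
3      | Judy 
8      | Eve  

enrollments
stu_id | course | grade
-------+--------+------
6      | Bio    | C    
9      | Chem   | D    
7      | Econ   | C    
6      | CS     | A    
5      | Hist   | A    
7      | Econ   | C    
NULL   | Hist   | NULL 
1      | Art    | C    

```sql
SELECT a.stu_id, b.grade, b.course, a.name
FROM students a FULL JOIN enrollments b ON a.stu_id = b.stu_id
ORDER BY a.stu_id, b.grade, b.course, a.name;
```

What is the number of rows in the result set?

FULL OUTER JOIN keeps every row from both sides; unmatched rows get NULL for the other side's columns.
Matching on a.stu_id = b.stu_id. A NULL in a compared column never satisfies the condition.
- a (stu_id=5) pairs with 1 row(s) of b.
- a (stu_id=6) pairs with 2 row(s) of b.
- a (stu_id=9) pairs with 1 row(s) of b.
- a (stu_id=9) pairs with 1 row(s) of b.
- a (stu_id=5) pairs with 1 row(s) of b.
- a (stu_id=NULL) has no partner → padded with NULL.
- a (stu_id=5) pairs with 1 row(s) of b.
- a (stu_id=3) has no partner → padded with NULL.
- a (stu_id=8) has no partner → padded with NULL.
- plus 4 unmatched b row(s), each kept with NULL a columns.
Total: 7 matched + 7 padded = 14 rows.

14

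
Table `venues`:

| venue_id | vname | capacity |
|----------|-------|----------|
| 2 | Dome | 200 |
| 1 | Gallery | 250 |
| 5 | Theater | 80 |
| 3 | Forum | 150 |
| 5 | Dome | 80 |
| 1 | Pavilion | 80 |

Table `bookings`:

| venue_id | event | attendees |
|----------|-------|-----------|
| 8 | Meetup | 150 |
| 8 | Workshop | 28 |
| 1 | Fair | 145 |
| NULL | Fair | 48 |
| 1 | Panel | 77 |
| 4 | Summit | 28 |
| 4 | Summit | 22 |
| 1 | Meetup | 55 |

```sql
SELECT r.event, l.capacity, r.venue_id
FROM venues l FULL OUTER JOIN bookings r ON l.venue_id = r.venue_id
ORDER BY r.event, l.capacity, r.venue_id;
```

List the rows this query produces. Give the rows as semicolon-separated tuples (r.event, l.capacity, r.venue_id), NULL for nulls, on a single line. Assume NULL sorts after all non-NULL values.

FULL OUTER JOIN keeps every row from both sides; unmatched rows get NULL for the other side's columns.
Matching on l.venue_id = r.venue_id. A NULL in a compared column never satisfies the condition.
Matched pairs: 6; unmatched l rows kept: 4; unmatched r rows kept: 5.

(Fair, 80, 1); (Fair, 250, 1); (Fair, NULL, NULL); (Meetup, 80, 1); (Meetup, 250, 1); (Meetup, NULL, 8); (Panel, 80, 1); (Panel, 250, 1); (Summit, NULL, 4); (Summit, NULL, 4); (Workshop, NULL, 8); (NULL, 80, NULL); (NULL, 80, NULL); (NULL, 150, NULL); (NULL, 200, NULL)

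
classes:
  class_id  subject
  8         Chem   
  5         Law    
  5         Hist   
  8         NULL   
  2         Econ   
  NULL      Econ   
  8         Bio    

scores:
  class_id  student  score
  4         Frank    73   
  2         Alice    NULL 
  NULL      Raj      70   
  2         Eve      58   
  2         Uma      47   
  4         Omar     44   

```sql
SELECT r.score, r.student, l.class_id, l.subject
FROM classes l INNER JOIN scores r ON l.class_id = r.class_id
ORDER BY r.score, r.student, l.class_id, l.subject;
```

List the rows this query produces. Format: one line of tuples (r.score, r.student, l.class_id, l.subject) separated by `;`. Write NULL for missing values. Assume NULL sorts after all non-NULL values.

(47, Uma, 2, Econ); (58, Eve, 2, Econ); (NULL, Alice, 2, Econ)

INNER JOIN keeps only pairs where the ON condition holds.
Matching on l.class_id = r.class_id. A NULL in a compared column never satisfies the condition.
Matched pairs: 3.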